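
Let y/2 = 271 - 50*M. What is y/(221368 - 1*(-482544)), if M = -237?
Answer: 12121/351956 ≈ 0.034439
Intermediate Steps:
y = 24242 (y = 2*(271 - 50*(-237)) = 2*(271 + 11850) = 2*12121 = 24242)
y/(221368 - 1*(-482544)) = 24242/(221368 - 1*(-482544)) = 24242/(221368 + 482544) = 24242/703912 = 24242*(1/703912) = 12121/351956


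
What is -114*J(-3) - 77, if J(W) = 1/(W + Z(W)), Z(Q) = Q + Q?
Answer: -193/3 ≈ -64.333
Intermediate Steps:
Z(Q) = 2*Q
J(W) = 1/(3*W) (J(W) = 1/(W + 2*W) = 1/(3*W))
-114*J(-3) - 77 = -38/(-3) - 77 = -38*(-1)/3 - 77 = -114*(-⅑) - 77 = 38/3 - 77 = -193/3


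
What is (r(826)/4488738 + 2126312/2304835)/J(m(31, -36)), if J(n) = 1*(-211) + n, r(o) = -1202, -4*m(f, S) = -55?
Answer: -19083374125172/4081418276826735 ≈ -0.0046757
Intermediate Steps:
m(f, S) = 55/4 (m(f, S) = -¼*(-55) = 55/4)
J(n) = -211 + n
(r(826)/4488738 + 2126312/2304835)/J(m(31, -36)) = (-1202/4488738 + 2126312/2304835)/(-211 + 55/4) = (-1202*1/4488738 + 2126312*(1/2304835))/(-789/4) = (-601/2244369 + 2126312/2304835)*(-4/789) = (4770843531293/5172900224115)*(-4/789) = -19083374125172/4081418276826735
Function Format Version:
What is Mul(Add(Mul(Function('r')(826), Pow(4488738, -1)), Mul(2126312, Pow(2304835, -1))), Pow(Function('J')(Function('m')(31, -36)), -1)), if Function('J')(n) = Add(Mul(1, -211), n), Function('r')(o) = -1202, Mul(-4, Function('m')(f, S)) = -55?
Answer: Rational(-19083374125172, 4081418276826735) ≈ -0.0046757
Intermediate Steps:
Function('m')(f, S) = Rational(55, 4) (Function('m')(f, S) = Mul(Rational(-1, 4), -55) = Rational(55, 4))
Function('J')(n) = Add(-211, n)
Mul(Add(Mul(Function('r')(826), Pow(4488738, -1)), Mul(2126312, Pow(2304835, -1))), Pow(Function('J')(Function('m')(31, -36)), -1)) = Mul(Add(Mul(-1202, Pow(4488738, -1)), Mul(2126312, Pow(2304835, -1))), Pow(Add(-211, Rational(55, 4)), -1)) = Mul(Add(Mul(-1202, Rational(1, 4488738)), Mul(2126312, Rational(1, 2304835))), Pow(Rational(-789, 4), -1)) = Mul(Add(Rational(-601, 2244369), Rational(2126312, 2304835)), Rational(-4, 789)) = Mul(Rational(4770843531293, 5172900224115), Rational(-4, 789)) = Rational(-19083374125172, 4081418276826735)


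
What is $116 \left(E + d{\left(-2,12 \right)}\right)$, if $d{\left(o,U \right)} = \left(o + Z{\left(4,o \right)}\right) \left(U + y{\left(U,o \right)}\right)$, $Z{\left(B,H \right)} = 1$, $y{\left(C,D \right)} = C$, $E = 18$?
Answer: $-696$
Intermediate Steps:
$d{\left(o,U \right)} = 2 U \left(1 + o\right)$ ($d{\left(o,U \right)} = \left(o + 1\right) \left(U + U\right) = \left(1 + o\right) 2 U = 2 U \left(1 + o\right)$)
$116 \left(E + d{\left(-2,12 \right)}\right) = 116 \left(18 + 2 \cdot 12 \left(1 - 2\right)\right) = 116 \left(18 + 2 \cdot 12 \left(-1\right)\right) = 116 \left(18 - 24\right) = 116 \left(-6\right) = -696$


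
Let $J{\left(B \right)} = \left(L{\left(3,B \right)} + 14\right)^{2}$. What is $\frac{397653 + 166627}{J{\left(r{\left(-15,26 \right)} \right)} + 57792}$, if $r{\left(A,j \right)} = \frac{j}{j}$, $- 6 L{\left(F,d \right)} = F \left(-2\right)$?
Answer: $\frac{564280}{58017} \approx 9.7261$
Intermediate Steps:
$L{\left(F,d \right)} = \frac{F}{3}$ ($L{\left(F,d \right)} = - \frac{F \left(-2\right)}{6} = - \frac{\left(-2\right) F}{6} = \frac{F}{3}$)
$r{\left(A,j \right)} = 1$
$J{\left(B \right)} = 225$ ($J{\left(B \right)} = \left(\frac{1}{3} \cdot 3 + 14\right)^{2} = \left(1 + 14\right)^{2} = 15^{2} = 225$)
$\frac{397653 + 166627}{J{\left(r{\left(-15,26 \right)} \right)} + 57792} = \frac{397653 + 166627}{225 + 57792} = \frac{564280}{58017}$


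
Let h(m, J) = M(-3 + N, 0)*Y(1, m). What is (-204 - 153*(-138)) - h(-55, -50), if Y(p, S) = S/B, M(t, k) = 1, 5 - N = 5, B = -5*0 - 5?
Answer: 20899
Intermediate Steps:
B = -5 (B = 0 - 5 = -5)
N = 0 (N = 5 - 1*5 = 5 - 5 = 0)
Y(p, S) = -S/5 (Y(p, S) = S/(-5) = S*(-1/5) = -S/5)
h(m, J) = -m/5 (h(m, J) = 1*(-m/5) = -m/5)
(-204 - 153*(-138)) - h(-55, -50) = (-204 - 153*(-138)) - (-1)*(-55)/5 = (-204 + 21114) - 1*11 = 20910 - 11 = 20899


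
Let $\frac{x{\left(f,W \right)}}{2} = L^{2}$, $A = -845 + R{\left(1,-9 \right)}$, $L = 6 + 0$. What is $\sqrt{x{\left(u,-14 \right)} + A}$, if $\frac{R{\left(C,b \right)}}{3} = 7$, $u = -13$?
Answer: $4 i \sqrt{47} \approx 27.423 i$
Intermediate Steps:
$R{\left(C,b \right)} = 21$ ($R{\left(C,b \right)} = 3 \cdot 7 = 21$)
$L = 6$
$A = -824$ ($A = -845 + 21 = -824$)
$x{\left(f,W \right)} = 72$ ($x{\left(f,W \right)} = 2 \cdot 6^{2} = 2 \cdot 36 = 72$)
$\sqrt{x{\left(u,-14 \right)} + A} = \sqrt{72 - 824} = \sqrt{-752} = 4 i \sqrt{47}$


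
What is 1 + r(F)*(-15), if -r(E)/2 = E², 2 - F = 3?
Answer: 31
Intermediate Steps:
F = -1 (F = 2 - 1*3 = 2 - 3 = -1)
r(E) = -2*E²
1 + r(F)*(-15) = 1 - 2*(-1)²*(-15) = 1 - 2*1*(-15) = 1 - 2*(-15) = 1 + 30 = 31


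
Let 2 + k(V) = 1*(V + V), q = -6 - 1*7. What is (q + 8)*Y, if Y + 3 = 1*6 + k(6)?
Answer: -65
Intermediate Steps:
q = -13 (q = -6 - 7 = -13)
k(V) = -2 + 2*V (k(V) = -2 + 1*(V + V) = -2 + 1*(2*V) = -2 + 2*V)
Y = 13 (Y = -3 + (1*6 + (-2 + 2*6)) = -3 + (6 + (-2 + 12)) = -3 + (6 + 10) = -3 + 16 = 13)
(q + 8)*Y = (-13 + 8)*13 = -5*13 = -65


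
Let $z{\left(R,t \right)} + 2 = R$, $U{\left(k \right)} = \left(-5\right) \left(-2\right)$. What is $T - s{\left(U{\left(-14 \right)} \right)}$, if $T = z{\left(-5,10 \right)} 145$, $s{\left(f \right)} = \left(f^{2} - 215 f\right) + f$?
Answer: $1025$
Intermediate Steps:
$U{\left(k \right)} = 10$
$z{\left(R,t \right)} = -2 + R$
$s{\left(f \right)} = f^{2} - 214 f$
$T = -1015$ ($T = \left(-2 - 5\right) 145 = \left(-7\right) 145 = -1015$)
$T - s{\left(U{\left(-14 \right)} \right)} = -1015 - 10 \left(-214 + 10\right) = -1015 - 10 \left(-204\right) = -1015 - -2040 = -1015 + 2040 = 1025$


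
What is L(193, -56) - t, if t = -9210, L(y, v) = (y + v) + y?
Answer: 9540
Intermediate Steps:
L(y, v) = v + 2*y (L(y, v) = (v + y) + y = v + 2*y)
L(193, -56) - t = (-56 + 2*193) - 1*(-9210) = (-56 + 386) + 9210 = 330 + 9210 = 9540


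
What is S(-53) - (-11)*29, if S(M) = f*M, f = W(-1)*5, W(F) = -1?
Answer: 584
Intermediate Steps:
f = -5 (f = -1*5 = -5)
S(M) = -5*M
S(-53) - (-11)*29 = -5*(-53) - (-11)*29 = 265 - 1*(-319) = 265 + 319 = 584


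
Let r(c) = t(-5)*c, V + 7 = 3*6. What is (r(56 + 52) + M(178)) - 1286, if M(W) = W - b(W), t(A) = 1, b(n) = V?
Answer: -1011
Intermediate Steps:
V = 11 (V = -7 + 3*6 = -7 + 18 = 11)
b(n) = 11
r(c) = c (r(c) = 1*c = c)
M(W) = -11 + W (M(W) = W - 1*11 = W - 11 = -11 + W)
(r(56 + 52) + M(178)) - 1286 = ((56 + 52) + (-11 + 178)) - 1286 = (108 + 167) - 1286 = 275 - 1286 = -1011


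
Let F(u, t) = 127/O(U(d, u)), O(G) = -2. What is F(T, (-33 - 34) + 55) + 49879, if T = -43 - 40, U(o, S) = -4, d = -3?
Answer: 99631/2 ≈ 49816.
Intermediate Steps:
T = -83
F(u, t) = -127/2 (F(u, t) = 127/(-2) = 127*(-½) = -127/2)
F(T, (-33 - 34) + 55) + 49879 = -127/2 + 49879 = 99631/2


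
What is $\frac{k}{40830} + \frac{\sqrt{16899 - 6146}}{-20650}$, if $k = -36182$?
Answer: $- \frac{18091}{20415} - \frac{\sqrt{10753}}{20650} \approx -0.89118$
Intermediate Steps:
$\frac{k}{40830} + \frac{\sqrt{16899 - 6146}}{-20650} = - \frac{36182}{40830} + \frac{\sqrt{16899 - 6146}}{-20650} = \left(-36182\right) \frac{1}{40830} + \sqrt{10753} \left(- \frac{1}{20650}\right) = - \frac{18091}{20415} - \frac{\sqrt{10753}}{20650}$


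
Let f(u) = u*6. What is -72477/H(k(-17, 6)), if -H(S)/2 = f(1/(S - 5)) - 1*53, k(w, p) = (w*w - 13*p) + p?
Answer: -3841281/5615 ≈ -684.11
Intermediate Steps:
k(w, p) = w² - 12*p (k(w, p) = (w² - 13*p) + p = w² - 12*p)
f(u) = 6*u
H(S) = 106 - 12/(-5 + S) (H(S) = -2*(6/(S - 5) - 1*53) = -2*(6/(-5 + S) - 53) = -2*(-53 + 6/(-5 + S)) = 106 - 12/(-5 + S))
-72477/H(k(-17, 6)) = -72477*(-5 + ((-17)² - 12*6))/(2*(-271 + 53*((-17)² - 12*6))) = -72477*(-5 + (289 - 72))/(2*(-271 + 53*(289 - 72))) = -72477*(-5 + 217)/(2*(-271 + 53*217)) = -72477*106/(-271 + 11501) = -72477/(2*(1/212)*11230) = -72477/5615/53 = -72477*53/5615 = -3841281/5615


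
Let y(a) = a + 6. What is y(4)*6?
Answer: 60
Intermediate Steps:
y(a) = 6 + a
y(4)*6 = (6 + 4)*6 = 10*6 = 60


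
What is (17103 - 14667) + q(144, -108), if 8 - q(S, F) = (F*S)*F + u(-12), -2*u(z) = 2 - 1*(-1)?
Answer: -3354341/2 ≈ -1.6772e+6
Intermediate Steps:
u(z) = -3/2 (u(z) = -(2 - 1*(-1))/2 = -(2 + 1)/2 = -½*3 = -3/2)
q(S, F) = 19/2 - S*F² (q(S, F) = 8 - ((F*S)*F - 3/2) = 8 - (S*F² - 3/2) = 8 - (-3/2 + S*F²) = 8 + (3/2 - S*F²) = 19/2 - S*F²)
(17103 - 14667) + q(144, -108) = (17103 - 14667) + (19/2 - 1*144*(-108)²) = 2436 + (19/2 - 1*144*11664) = 2436 + (19/2 - 1679616) = 2436 - 3359213/2 = -3354341/2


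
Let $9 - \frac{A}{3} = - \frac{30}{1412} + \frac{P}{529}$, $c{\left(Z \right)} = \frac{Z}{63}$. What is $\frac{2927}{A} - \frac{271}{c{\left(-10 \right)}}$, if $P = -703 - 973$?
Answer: $\frac{244103879063}{136573710} \approx 1787.3$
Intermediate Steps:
$P = -1676$
$c{\left(Z \right)} = \frac{Z}{63}$ ($c{\left(Z \right)} = Z \frac{1}{63} = \frac{Z}{63}$)
$A = \frac{13657371}{373474}$ ($A = 27 - 3 \left(- \frac{30}{1412} - \frac{1676}{529}\right) = 27 - 3 \left(\left(-30\right) \frac{1}{1412} - \frac{1676}{529}\right) = 27 - 3 \left(- \frac{15}{706} - \frac{1676}{529}\right) = 27 - - \frac{3573573}{373474} = 27 + \frac{3573573}{373474} = \frac{13657371}{373474} \approx 36.568$)
$\frac{2927}{A} - \frac{271}{c{\left(-10 \right)}} = \frac{2927}{\frac{13657371}{373474}} - \frac{271}{\frac{1}{63} \left(-10\right)} = 2927 \cdot \frac{373474}{13657371} - \frac{271}{- \frac{10}{63}} = \frac{1093158398}{13657371} - - \frac{17073}{10} = \frac{1093158398}{13657371} + \frac{17073}{10} = \frac{244103879063}{136573710}$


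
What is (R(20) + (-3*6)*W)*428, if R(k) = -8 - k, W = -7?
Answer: 41944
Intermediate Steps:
(R(20) + (-3*6)*W)*428 = ((-8 - 1*20) - 3*6*(-7))*428 = ((-8 - 20) - 18*(-7))*428 = (-28 + 126)*428 = 98*428 = 41944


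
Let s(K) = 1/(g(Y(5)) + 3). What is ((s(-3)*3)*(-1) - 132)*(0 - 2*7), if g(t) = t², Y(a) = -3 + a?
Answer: 1854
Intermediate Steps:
s(K) = ⅐ (s(K) = 1/((-3 + 5)² + 3) = 1/(2² + 3) = 1/(4 + 3) = 1/7 = ⅐)
((s(-3)*3)*(-1) - 132)*(0 - 2*7) = (((⅐)*3)*(-1) - 132)*(0 - 2*7) = ((3/7)*(-1) - 132)*(0 - 14) = (-3/7 - 132)*(-14) = -927/7*(-14) = 1854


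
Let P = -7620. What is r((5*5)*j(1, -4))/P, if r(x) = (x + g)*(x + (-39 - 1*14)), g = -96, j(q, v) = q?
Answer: -497/1905 ≈ -0.26089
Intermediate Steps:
r(x) = (-96 + x)*(-53 + x) (r(x) = (x - 96)*(x + (-39 - 1*14)) = (-96 + x)*(x + (-39 - 14)) = (-96 + x)*(x - 53) = (-96 + x)*(-53 + x))
r((5*5)*j(1, -4))/P = (5088 + ((5*5)*1)² - 149*5*5)/(-7620) = (5088 + (25*1)² - 3725)*(-1/7620) = (5088 + 25² - 149*25)*(-1/7620) = (5088 + 625 - 3725)*(-1/7620) = 1988*(-1/7620) = -497/1905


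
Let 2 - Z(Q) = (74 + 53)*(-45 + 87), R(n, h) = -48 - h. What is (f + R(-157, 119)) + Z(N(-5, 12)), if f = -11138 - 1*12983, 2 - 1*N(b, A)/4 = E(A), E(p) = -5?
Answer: -29620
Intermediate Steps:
N(b, A) = 28 (N(b, A) = 8 - 4*(-5) = 8 + 20 = 28)
Z(Q) = -5332 (Z(Q) = 2 - (74 + 53)*(-45 + 87) = 2 - 127*42 = 2 - 1*5334 = 2 - 5334 = -5332)
f = -24121 (f = -11138 - 12983 = -24121)
(f + R(-157, 119)) + Z(N(-5, 12)) = (-24121 + (-48 - 1*119)) - 5332 = (-24121 + (-48 - 119)) - 5332 = (-24121 - 167) - 5332 = -24288 - 5332 = -29620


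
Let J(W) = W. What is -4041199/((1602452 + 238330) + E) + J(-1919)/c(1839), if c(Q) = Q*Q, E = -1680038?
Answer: -13667324231015/543623509224 ≈ -25.141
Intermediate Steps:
c(Q) = Q**2
-4041199/((1602452 + 238330) + E) + J(-1919)/c(1839) = -4041199/((1602452 + 238330) - 1680038) - 1919/(1839**2) = -4041199/(1840782 - 1680038) - 1919/3381921 = -4041199/160744 - 1919*1/3381921 = -4041199*1/160744 - 1919/3381921 = -4041199/160744 - 1919/3381921 = -13667324231015/543623509224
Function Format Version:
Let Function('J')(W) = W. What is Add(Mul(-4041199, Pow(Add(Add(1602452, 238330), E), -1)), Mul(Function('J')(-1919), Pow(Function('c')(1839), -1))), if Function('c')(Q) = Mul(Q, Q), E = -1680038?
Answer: Rational(-13667324231015, 543623509224) ≈ -25.141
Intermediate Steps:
Function('c')(Q) = Pow(Q, 2)
Add(Mul(-4041199, Pow(Add(Add(1602452, 238330), E), -1)), Mul(Function('J')(-1919), Pow(Function('c')(1839), -1))) = Add(Mul(-4041199, Pow(Add(Add(1602452, 238330), -1680038), -1)), Mul(-1919, Pow(Pow(1839, 2), -1))) = Add(Mul(-4041199, Pow(Add(1840782, -1680038), -1)), Mul(-1919, Pow(3381921, -1))) = Add(Mul(-4041199, Pow(160744, -1)), Mul(-1919, Rational(1, 3381921))) = Add(Mul(-4041199, Rational(1, 160744)), Rational(-1919, 3381921)) = Add(Rational(-4041199, 160744), Rational(-1919, 3381921)) = Rational(-13667324231015, 543623509224)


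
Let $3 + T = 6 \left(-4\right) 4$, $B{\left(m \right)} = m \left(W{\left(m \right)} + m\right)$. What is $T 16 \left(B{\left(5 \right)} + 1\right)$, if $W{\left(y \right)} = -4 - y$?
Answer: $30096$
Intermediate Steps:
$B{\left(m \right)} = - 4 m$ ($B{\left(m \right)} = m \left(\left(-4 - m\right) + m\right) = m \left(-4\right) = - 4 m$)
$T = -99$ ($T = -3 + 6 \left(-4\right) 4 = -3 - 96 = -99$)
$T 16 \left(B{\left(5 \right)} + 1\right) = \left(-99\right) 16 \left(\left(-4\right) 5 + 1\right) = - 1584 \left(-20 + 1\right) = \left(-1584\right) \left(-19\right) = 30096$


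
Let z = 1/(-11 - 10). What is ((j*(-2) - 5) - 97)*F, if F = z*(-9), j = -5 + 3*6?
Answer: -384/7 ≈ -54.857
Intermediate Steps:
z = -1/21 (z = 1/(-21) = -1/21 ≈ -0.047619)
j = 13 (j = -5 + 18 = 13)
F = 3/7 (F = -1/21*(-9) = 3/7 ≈ 0.42857)
((j*(-2) - 5) - 97)*F = ((13*(-2) - 5) - 97)*(3/7) = ((-26 - 5) - 97)*(3/7) = (-31 - 97)*(3/7) = -128*3/7 = -384/7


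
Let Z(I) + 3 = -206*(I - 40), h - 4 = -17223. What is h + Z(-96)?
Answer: 10794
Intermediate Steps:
h = -17219 (h = 4 - 17223 = -17219)
Z(I) = 8237 - 206*I (Z(I) = -3 - 206*(I - 40) = -3 - 206*(-40 + I) = -3 + (8240 - 206*I) = 8237 - 206*I)
h + Z(-96) = -17219 + (8237 - 206*(-96)) = -17219 + (8237 + 19776) = -17219 + 28013 = 10794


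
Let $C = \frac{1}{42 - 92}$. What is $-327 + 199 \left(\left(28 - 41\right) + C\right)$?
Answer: $- \frac{145899}{50} \approx -2918.0$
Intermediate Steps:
$C = - \frac{1}{50}$ ($C = \frac{1}{-50} = - \frac{1}{50} \approx -0.02$)
$-327 + 199 \left(\left(28 - 41\right) + C\right) = -327 + 199 \left(\left(28 - 41\right) - \frac{1}{50}\right) = -327 + 199 \left(-13 - \frac{1}{50}\right) = -327 + 199 \left(- \frac{651}{50}\right) = -327 - \frac{129549}{50} = - \frac{145899}{50}$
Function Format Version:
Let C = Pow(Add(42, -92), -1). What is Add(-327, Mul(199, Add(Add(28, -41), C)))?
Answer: Rational(-145899, 50) ≈ -2918.0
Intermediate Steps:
C = Rational(-1, 50) (C = Pow(-50, -1) = Rational(-1, 50) ≈ -0.020000)
Add(-327, Mul(199, Add(Add(28, -41), C))) = Add(-327, Mul(199, Add(Add(28, -41), Rational(-1, 50)))) = Add(-327, Mul(199, Add(-13, Rational(-1, 50)))) = Add(-327, Mul(199, Rational(-651, 50))) = Add(-327, Rational(-129549, 50)) = Rational(-145899, 50)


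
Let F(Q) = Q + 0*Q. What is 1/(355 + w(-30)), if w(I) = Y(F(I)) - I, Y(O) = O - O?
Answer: 1/385 ≈ 0.0025974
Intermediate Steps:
F(Q) = Q (F(Q) = Q + 0 = Q)
Y(O) = 0
w(I) = -I (w(I) = 0 - I = -I)
1/(355 + w(-30)) = 1/(355 - 1*(-30)) = 1/(355 + 30) = 1/385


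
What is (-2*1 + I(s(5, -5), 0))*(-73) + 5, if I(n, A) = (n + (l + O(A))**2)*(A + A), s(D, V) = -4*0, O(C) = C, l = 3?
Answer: 151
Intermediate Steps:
s(D, V) = 0
I(n, A) = 2*A*(n + (3 + A)**2) (I(n, A) = (n + (3 + A)**2)*(A + A) = (n + (3 + A)**2)*(2*A) = 2*A*(n + (3 + A)**2))
(-2*1 + I(s(5, -5), 0))*(-73) + 5 = (-2*1 + 2*0*(0 + (3 + 0)**2))*(-73) + 5 = (-2 + 2*0*(0 + 3**2))*(-73) + 5 = (-2 + 2*0*(0 + 9))*(-73) + 5 = (-2 + 2*0*9)*(-73) + 5 = (-2 + 0)*(-73) + 5 = -2*(-73) + 5 = 146 + 5 = 151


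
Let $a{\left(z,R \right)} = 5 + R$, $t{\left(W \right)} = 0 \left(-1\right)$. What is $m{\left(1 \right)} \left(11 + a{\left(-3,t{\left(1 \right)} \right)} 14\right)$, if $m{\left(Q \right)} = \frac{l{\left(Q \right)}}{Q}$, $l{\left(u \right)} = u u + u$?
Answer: $162$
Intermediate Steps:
$t{\left(W \right)} = 0$
$l{\left(u \right)} = u + u^{2}$ ($l{\left(u \right)} = u^{2} + u = u + u^{2}$)
$m{\left(Q \right)} = 1 + Q$ ($m{\left(Q \right)} = \frac{Q \left(1 + Q\right)}{Q} = 1 + Q$)
$m{\left(1 \right)} \left(11 + a{\left(-3,t{\left(1 \right)} \right)} 14\right) = \left(1 + 1\right) \left(11 + \left(5 + 0\right) 14\right) = 2 \left(11 + 5 \cdot 14\right) = 2 \left(11 + 70\right) = 2 \cdot 81 = 162$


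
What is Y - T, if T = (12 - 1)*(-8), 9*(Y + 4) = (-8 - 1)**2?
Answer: 93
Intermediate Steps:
Y = 5 (Y = -4 + (-8 - 1)**2/9 = -4 + (1/9)*(-9)**2 = -4 + (1/9)*81 = -4 + 9 = 5)
T = -88 (T = 11*(-8) = -88)
Y - T = 5 - 1*(-88) = 5 + 88 = 93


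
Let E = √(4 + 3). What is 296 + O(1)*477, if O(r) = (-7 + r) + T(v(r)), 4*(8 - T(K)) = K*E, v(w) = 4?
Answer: 1250 - 477*√7 ≈ -12.023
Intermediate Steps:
E = √7 ≈ 2.6458
T(K) = 8 - K*√7/4
O(r) = 1 + r - √7 (O(r) = (-7 + r) + (8 - ¼*4*√7) = (-7 + r) + (8 - √7) = 1 + r - √7)
296 + O(1)*477 = 296 + (1 + 1 - √7)*477 = 296 + (2 - √7)*477 = 296 + (954 - 477*√7) = 1250 - 477*√7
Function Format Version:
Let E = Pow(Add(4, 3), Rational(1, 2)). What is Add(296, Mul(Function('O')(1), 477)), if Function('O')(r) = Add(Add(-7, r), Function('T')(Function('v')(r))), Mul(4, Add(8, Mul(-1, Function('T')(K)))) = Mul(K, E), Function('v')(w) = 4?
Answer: Add(1250, Mul(-477, Pow(7, Rational(1, 2)))) ≈ -12.023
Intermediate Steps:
E = Pow(7, Rational(1, 2)) ≈ 2.6458
Function('T')(K) = Add(8, Mul(Rational(-1, 4), K, Pow(7, Rational(1, 2)))) (Function('T')(K) = Add(8, Mul(Rational(-1, 4), Mul(K, Pow(7, Rational(1, 2))))) = Add(8, Mul(Rational(-1, 4), K, Pow(7, Rational(1, 2)))))
Function('O')(r) = Add(1, r, Mul(-1, Pow(7, Rational(1, 2)))) (Function('O')(r) = Add(Add(-7, r), Add(8, Mul(Rational(-1, 4), 4, Pow(7, Rational(1, 2))))) = Add(Add(-7, r), Add(8, Mul(-1, Pow(7, Rational(1, 2))))) = Add(1, r, Mul(-1, Pow(7, Rational(1, 2)))))
Add(296, Mul(Function('O')(1), 477)) = Add(296, Mul(Add(1, 1, Mul(-1, Pow(7, Rational(1, 2)))), 477)) = Add(296, Mul(Add(2, Mul(-1, Pow(7, Rational(1, 2)))), 477)) = Add(296, Add(954, Mul(-477, Pow(7, Rational(1, 2))))) = Add(1250, Mul(-477, Pow(7, Rational(1, 2))))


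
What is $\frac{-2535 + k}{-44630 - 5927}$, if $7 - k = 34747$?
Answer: $\frac{37275}{50557} \approx 0.73729$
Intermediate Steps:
$k = -34740$ ($k = 7 - 34747 = -34740$)
$\frac{-2535 + k}{-44630 - 5927} = \frac{-2535 - 34740}{-44630 - 5927} = - \frac{37275}{-50557} = \left(-37275\right) \left(- \frac{1}{50557}\right) = \frac{37275}{50557}$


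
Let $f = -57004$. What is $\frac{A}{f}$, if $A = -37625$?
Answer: $\frac{37625}{57004} \approx 0.66004$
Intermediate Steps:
$\frac{A}{f} = - \frac{37625}{-57004} = \left(-37625\right) \left(- \frac{1}{57004}\right) = \frac{37625}{57004}$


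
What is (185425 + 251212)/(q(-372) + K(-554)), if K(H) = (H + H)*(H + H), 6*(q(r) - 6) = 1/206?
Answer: 539683332/1517400121 ≈ 0.35566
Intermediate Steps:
q(r) = 7417/1236 (q(r) = 6 + (⅙)/206 = 6 + (⅙)*(1/206) = 6 + 1/1236 = 7417/1236)
K(H) = 4*H² (K(H) = (2*H)*(2*H) = 4*H²)
(185425 + 251212)/(q(-372) + K(-554)) = (185425 + 251212)/(7417/1236 + 4*(-554)²) = 436637/(7417/1236 + 4*306916) = 436637/(7417/1236 + 1227664) = 436637/(1517400121/1236) = 436637*(1236/1517400121) = 539683332/1517400121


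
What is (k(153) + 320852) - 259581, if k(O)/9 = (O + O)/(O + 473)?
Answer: 19179200/313 ≈ 61275.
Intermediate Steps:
k(O) = 18*O/(473 + O) (k(O) = 9*((O + O)/(O + 473)) = 9*((2*O)/(473 + O)) = 9*(2*O/(473 + O)) = 18*O/(473 + O))
(k(153) + 320852) - 259581 = (18*153/(473 + 153) + 320852) - 259581 = (18*153/626 + 320852) - 259581 = (18*153*(1/626) + 320852) - 259581 = (1377/313 + 320852) - 259581 = 100428053/313 - 259581 = 19179200/313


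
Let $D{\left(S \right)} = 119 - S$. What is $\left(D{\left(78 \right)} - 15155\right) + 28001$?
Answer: $12887$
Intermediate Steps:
$\left(D{\left(78 \right)} - 15155\right) + 28001 = \left(\left(119 - 78\right) - 15155\right) + 28001 = \left(41 - 15155\right) + 28001 = -15114 + 28001 = 12887$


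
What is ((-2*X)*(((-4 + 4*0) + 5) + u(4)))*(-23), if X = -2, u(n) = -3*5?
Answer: 1288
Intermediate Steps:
u(n) = -15
((-2*X)*(((-4 + 4*0) + 5) + u(4)))*(-23) = ((-2*(-2))*(((-4 + 4*0) + 5) - 15))*(-23) = (4*(((-4 + 0) + 5) - 15))*(-23) = (4*((-4 + 5) - 15))*(-23) = (4*(1 - 15))*(-23) = (4*(-14))*(-23) = -56*(-23) = 1288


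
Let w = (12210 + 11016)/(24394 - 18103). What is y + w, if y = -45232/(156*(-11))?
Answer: 819218/27261 ≈ 30.051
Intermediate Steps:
w = 7742/2097 (w = 23226/6291 = 23226*(1/6291) = 7742/2097 ≈ 3.6919)
y = 1028/39 (y = -45232/(-1716) = -45232*(-1/1716) = 1028/39 ≈ 26.359)
y + w = 1028/39 + 7742/2097 = 819218/27261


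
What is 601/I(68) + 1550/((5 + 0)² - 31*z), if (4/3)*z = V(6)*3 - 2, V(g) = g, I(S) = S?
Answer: 103147/23596 ≈ 4.3714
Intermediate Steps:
z = 12 (z = 3*(6*3 - 2)/4 = 3*(18 - 2)/4 = (¾)*16 = 12)
601/I(68) + 1550/((5 + 0)² - 31*z) = 601/68 + 1550/((5 + 0)² - 31*12) = 601*(1/68) + 1550/(5² - 372) = 601/68 + 1550/(25 - 372) = 601/68 + 1550/(-347) = 601/68 + 1550*(-1/347) = 601/68 - 1550/347 = 103147/23596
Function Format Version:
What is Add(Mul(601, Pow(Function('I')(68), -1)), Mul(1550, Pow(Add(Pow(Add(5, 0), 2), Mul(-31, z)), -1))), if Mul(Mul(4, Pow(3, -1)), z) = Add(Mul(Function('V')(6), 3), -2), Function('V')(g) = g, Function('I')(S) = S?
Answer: Rational(103147, 23596) ≈ 4.3714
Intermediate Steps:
z = 12 (z = Mul(Rational(3, 4), Add(Mul(6, 3), -2)) = Mul(Rational(3, 4), Add(18, -2)) = Mul(Rational(3, 4), 16) = 12)
Add(Mul(601, Pow(Function('I')(68), -1)), Mul(1550, Pow(Add(Pow(Add(5, 0), 2), Mul(-31, z)), -1))) = Add(Mul(601, Pow(68, -1)), Mul(1550, Pow(Add(Pow(Add(5, 0), 2), Mul(-31, 12)), -1))) = Add(Mul(601, Rational(1, 68)), Mul(1550, Pow(Add(Pow(5, 2), -372), -1))) = Add(Rational(601, 68), Mul(1550, Pow(Add(25, -372), -1))) = Add(Rational(601, 68), Mul(1550, Pow(-347, -1))) = Add(Rational(601, 68), Mul(1550, Rational(-1, 347))) = Add(Rational(601, 68), Rational(-1550, 347)) = Rational(103147, 23596)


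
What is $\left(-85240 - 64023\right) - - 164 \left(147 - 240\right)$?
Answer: $-164515$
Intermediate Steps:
$\left(-85240 - 64023\right) - - 164 \left(147 - 240\right) = -149263 - \left(-164\right) \left(-93\right) = -149263 - 15252 = -164515$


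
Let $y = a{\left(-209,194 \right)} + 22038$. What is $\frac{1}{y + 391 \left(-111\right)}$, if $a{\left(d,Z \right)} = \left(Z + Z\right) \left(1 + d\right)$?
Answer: $- \frac{1}{102067} \approx -9.7975 \cdot 10^{-6}$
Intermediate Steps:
$a{\left(d,Z \right)} = 2 Z \left(1 + d\right)$
$y = -58666$ ($y = 2 \cdot 194 \left(1 - 209\right) + 22038 = 2 \cdot 194 \left(-208\right) + 22038 = -80704 + 22038 = -58666$)
$\frac{1}{y + 391 \left(-111\right)} = \frac{1}{-58666 + 391 \left(-111\right)} = \frac{1}{-58666 - 43401} = \frac{1}{-102067} = - \frac{1}{102067}$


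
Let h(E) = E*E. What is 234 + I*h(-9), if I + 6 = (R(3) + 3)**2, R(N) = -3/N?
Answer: 72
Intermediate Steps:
h(E) = E**2
I = -2 (I = -6 + (-3/3 + 3)**2 = -6 + (-3*1/3 + 3)**2 = -6 + (-1 + 3)**2 = -6 + 2**2 = -6 + 4 = -2)
234 + I*h(-9) = 234 - 2*(-9)**2 = 234 - 2*81 = 234 - 162 = 72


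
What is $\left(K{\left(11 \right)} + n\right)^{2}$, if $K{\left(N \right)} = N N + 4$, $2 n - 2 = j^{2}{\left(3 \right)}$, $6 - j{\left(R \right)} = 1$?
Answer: $\frac{76729}{4} \approx 19182.0$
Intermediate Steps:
$j{\left(R \right)} = 5$ ($j{\left(R \right)} = 6 - 1 = 5$)
$n = \frac{27}{2}$ ($n = 1 + \frac{5^{2}}{2} = 1 + \frac{1}{2} \cdot 25 = 1 + \frac{25}{2} = \frac{27}{2} \approx 13.5$)
$K{\left(N \right)} = 4 + N^{2}$ ($K{\left(N \right)} = N^{2} + 4 = 4 + N^{2}$)
$\left(K{\left(11 \right)} + n\right)^{2} = \left(\left(4 + 11^{2}\right) + \frac{27}{2}\right)^{2} = \left(\left(4 + 121\right) + \frac{27}{2}\right)^{2} = \left(125 + \frac{27}{2}\right)^{2} = \left(\frac{277}{2}\right)^{2} = \frac{76729}{4}$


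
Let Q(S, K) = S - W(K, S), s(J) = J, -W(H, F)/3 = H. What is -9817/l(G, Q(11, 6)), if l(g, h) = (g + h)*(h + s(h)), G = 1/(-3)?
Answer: -29451/4988 ≈ -5.9044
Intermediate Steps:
W(H, F) = -3*H
G = -⅓ ≈ -0.33333
Q(S, K) = S + 3*K (Q(S, K) = S - (-3)*K = S + 3*K)
l(g, h) = 2*h*(g + h) (l(g, h) = (g + h)*(h + h) = (g + h)*(2*h) = 2*h*(g + h))
-9817/l(G, Q(11, 6)) = -9817*1/(2*(11 + 3*6)*(-⅓ + (11 + 3*6))) = -9817*1/(2*(11 + 18)*(-⅓ + (11 + 18))) = -9817*1/(58*(-⅓ + 29)) = -9817/(2*29*(86/3)) = -9817/4988/3 = -9817*3/4988 = -29451/4988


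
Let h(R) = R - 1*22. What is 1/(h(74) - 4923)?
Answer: -1/4871 ≈ -0.00020530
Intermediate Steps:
h(R) = -22 + R (h(R) = R - 22 = -22 + R)
1/(h(74) - 4923) = 1/((-22 + 74) - 4923) = 1/(52 - 4923) = 1/(-4871) = -1/4871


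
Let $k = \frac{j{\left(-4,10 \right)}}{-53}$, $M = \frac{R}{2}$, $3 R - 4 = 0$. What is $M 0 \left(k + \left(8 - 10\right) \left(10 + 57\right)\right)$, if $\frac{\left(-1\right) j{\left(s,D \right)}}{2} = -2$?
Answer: $0$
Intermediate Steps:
$R = \frac{4}{3}$ ($R = \frac{4}{3} + \frac{1}{3} \cdot 0 = \frac{4}{3} + 0 = \frac{4}{3} \approx 1.3333$)
$j{\left(s,D \right)} = 4$ ($j{\left(s,D \right)} = \left(-2\right) \left(-2\right) = 4$)
$M = \frac{2}{3}$ ($M = \frac{4}{3 \cdot 2} = \frac{4}{3} \cdot \frac{1}{2} = \frac{2}{3} \approx 0.66667$)
$k = - \frac{4}{53}$ ($k = \frac{4}{-53} = 4 \left(- \frac{1}{53}\right) = - \frac{4}{53} \approx -0.075472$)
$M 0 \left(k + \left(8 - 10\right) \left(10 + 57\right)\right) = \frac{2}{3} \cdot 0 \left(- \frac{4}{53} + \left(8 - 10\right) \left(10 + 57\right)\right) = 0 \left(- \frac{4}{53} - 134\right) = 0 \left(- \frac{7106}{53}\right) = 0$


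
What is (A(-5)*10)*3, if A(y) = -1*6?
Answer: -180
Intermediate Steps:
A(y) = -6
(A(-5)*10)*3 = -6*10*3 = -60*3 = -180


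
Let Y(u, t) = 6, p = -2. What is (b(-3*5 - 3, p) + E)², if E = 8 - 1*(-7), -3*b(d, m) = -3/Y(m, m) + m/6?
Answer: 75625/324 ≈ 233.41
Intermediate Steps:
b(d, m) = ⅙ - m/18 (b(d, m) = -(-3/6 + m/6)/3 = -(-3*⅙ + m*(⅙))/3 = -(-½ + m/6)/3 = ⅙ - m/18)
E = 15 (E = 8 + 7 = 15)
(b(-3*5 - 3, p) + E)² = ((⅙ - 1/18*(-2)) + 15)² = ((⅙ + ⅑) + 15)² = (5/18 + 15)² = (275/18)² = 75625/324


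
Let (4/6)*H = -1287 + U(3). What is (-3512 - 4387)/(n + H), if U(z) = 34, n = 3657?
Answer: -5266/1185 ≈ -4.4439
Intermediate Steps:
H = -3759/2 (H = 3*(-1287 + 34)/2 = (3/2)*(-1253) = -3759/2 ≈ -1879.5)
(-3512 - 4387)/(n + H) = (-3512 - 4387)/(3657 - 3759/2) = -7899/3555/2 = -7899*2/3555 = -5266/1185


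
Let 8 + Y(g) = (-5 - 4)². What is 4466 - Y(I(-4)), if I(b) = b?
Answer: 4393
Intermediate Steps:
Y(g) = 73 (Y(g) = -8 + (-5 - 4)² = -8 + (-9)² = -8 + 81 = 73)
4466 - Y(I(-4)) = 4466 - 1*73 = 4466 - 73 = 4393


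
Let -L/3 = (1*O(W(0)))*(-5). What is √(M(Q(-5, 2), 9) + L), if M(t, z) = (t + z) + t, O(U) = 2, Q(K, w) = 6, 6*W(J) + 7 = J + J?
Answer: √51 ≈ 7.1414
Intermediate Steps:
W(J) = -7/6 + J/3 (W(J) = -7/6 + (J + J)/6 = -7/6 + (2*J)/6 = -7/6 + J/3)
M(t, z) = z + 2*t
L = 30 (L = -3*1*2*(-5) = -6*(-5) = -3*(-10) = 30)
√(M(Q(-5, 2), 9) + L) = √((9 + 2*6) + 30) = √((9 + 12) + 30) = √(21 + 30) = √51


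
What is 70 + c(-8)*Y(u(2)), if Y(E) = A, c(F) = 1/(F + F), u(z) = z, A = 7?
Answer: 1113/16 ≈ 69.563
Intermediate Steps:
c(F) = 1/(2*F)
Y(E) = 7
70 + c(-8)*Y(u(2)) = 70 + ((1/2)/(-8))*7 = 70 + ((1/2)*(-1/8))*7 = 70 - 1/16*7 = 70 - 7/16 = 1113/16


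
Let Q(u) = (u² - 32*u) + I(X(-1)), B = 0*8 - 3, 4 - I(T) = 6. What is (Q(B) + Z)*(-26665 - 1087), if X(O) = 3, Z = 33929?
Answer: -944456064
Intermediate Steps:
I(T) = -2 (I(T) = 4 - 1*6 = 4 - 6 = -2)
B = -3 (B = 0 - 3 = -3)
Q(u) = -2 + u² - 32*u (Q(u) = (u² - 32*u) - 2 = -2 + u² - 32*u)
(Q(B) + Z)*(-26665 - 1087) = ((-2 + (-3)² - 32*(-3)) + 33929)*(-26665 - 1087) = ((-2 + 9 + 96) + 33929)*(-27752) = (103 + 33929)*(-27752) = 34032*(-27752) = -944456064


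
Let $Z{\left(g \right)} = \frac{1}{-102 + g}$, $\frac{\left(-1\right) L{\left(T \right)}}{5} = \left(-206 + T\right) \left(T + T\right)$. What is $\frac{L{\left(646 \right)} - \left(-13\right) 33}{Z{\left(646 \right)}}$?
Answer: $-1546032224$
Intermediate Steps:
$L{\left(T \right)} = - 10 T \left(-206 + T\right)$ ($L{\left(T \right)} = - 5 \left(-206 + T\right) \left(T + T\right) = - 5 \left(-206 + T\right) 2 T = - 5 \cdot 2 T \left(-206 + T\right) = - 10 T \left(-206 + T\right)$)
$\frac{L{\left(646 \right)} - \left(-13\right) 33}{Z{\left(646 \right)}} = \frac{10 \cdot 646 \left(206 - 646\right) - \left(-13\right) 33}{\frac{1}{-102 + 646}} = \frac{10 \cdot 646 \left(206 - 646\right) - -429}{\frac{1}{544}} = \left(10 \cdot 646 \left(-440\right) + 429\right) \frac{1}{\frac{1}{544}} = \left(-2842400 + 429\right) 544 = \left(-2841971\right) 544 = -1546032224$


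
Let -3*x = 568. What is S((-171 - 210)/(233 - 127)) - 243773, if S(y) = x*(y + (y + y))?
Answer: -12811765/53 ≈ -2.4173e+5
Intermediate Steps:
x = -568/3 (x = -1/3*568 = -568/3 ≈ -189.33)
S(y) = -568*y (S(y) = -568*(y + (y + y))/3 = -568*(y + 2*y)/3 = -568*y)
S((-171 - 210)/(233 - 127)) - 243773 = -568*(-171 - 210)/(233 - 127) - 243773 = -(-216408)/106 - 243773 = -568*(-381/106) - 243773 = 108204/53 - 243773 = -12811765/53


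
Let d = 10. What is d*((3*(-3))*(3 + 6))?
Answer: -810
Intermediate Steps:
d*((3*(-3))*(3 + 6)) = 10*((3*(-3))*(3 + 6)) = 10*(-9*9) = 10*(-81) = -810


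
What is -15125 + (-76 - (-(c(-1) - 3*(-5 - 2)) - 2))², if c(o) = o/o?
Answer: -12421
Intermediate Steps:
c(o) = 1
-15125 + (-76 - (-(c(-1) - 3*(-5 - 2)) - 2))² = -15125 + (-76 - (-(1 - 3*(-5 - 2)) - 2))² = -15125 + (-76 - (-(1 - 3*(-7)) - 2))² = -15125 + (-76 - (-(1 + 21) - 2))² = -15125 + (-76 - (-1*22 - 2))² = -15125 + (-76 - (-22 - 2))² = -15125 + (-76 - 1*(-24))² = -15125 + (-76 + 24)² = -15125 + (-52)² = -15125 + 2704 = -12421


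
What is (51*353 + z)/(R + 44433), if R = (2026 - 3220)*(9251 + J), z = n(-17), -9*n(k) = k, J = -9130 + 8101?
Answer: -162044/87953715 ≈ -0.0018424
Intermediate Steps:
J = -1029
n(k) = -k/9
z = 17/9 (z = -1/9*(-17) = 17/9 ≈ 1.8889)
R = -9817068 (R = (2026 - 3220)*(9251 - 1029) = -1194*8222 = -9817068)
(51*353 + z)/(R + 44433) = (51*353 + 17/9)/(-9817068 + 44433) = (18003 + 17/9)/(-9772635) = (162044/9)*(-1/9772635) = -162044/87953715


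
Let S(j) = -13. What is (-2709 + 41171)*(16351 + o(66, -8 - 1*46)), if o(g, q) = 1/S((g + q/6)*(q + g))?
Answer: 8175559644/13 ≈ 6.2889e+8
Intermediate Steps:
o(g, q) = -1/13 (o(g, q) = 1/(-13) = -1/13)
(-2709 + 41171)*(16351 + o(66, -8 - 1*46)) = (-2709 + 41171)*(16351 - 1/13) = 38462*(212562/13) = 8175559644/13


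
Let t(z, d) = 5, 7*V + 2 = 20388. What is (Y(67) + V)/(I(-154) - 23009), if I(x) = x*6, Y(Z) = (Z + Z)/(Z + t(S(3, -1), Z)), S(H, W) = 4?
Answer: -734365/6031116 ≈ -0.12176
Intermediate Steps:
V = 20386/7 (V = -2/7 + (⅐)*20388 = -2/7 + 20388/7 = 20386/7 ≈ 2912.3)
Y(Z) = 2*Z/(5 + Z) (Y(Z) = (Z + Z)/(Z + 5) = (2*Z)/(5 + Z) = 2*Z/(5 + Z))
I(x) = 6*x
(Y(67) + V)/(I(-154) - 23009) = (2*67/(5 + 67) + 20386/7)/(6*(-154) - 23009) = (2*67/72 + 20386/7)/(-924 - 23009) = (2*67*(1/72) + 20386/7)/(-23933) = (67/36 + 20386/7)*(-1/23933) = (734365/252)*(-1/23933) = -734365/6031116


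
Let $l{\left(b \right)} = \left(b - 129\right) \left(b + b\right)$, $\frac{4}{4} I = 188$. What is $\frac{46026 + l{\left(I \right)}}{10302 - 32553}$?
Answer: $- \frac{68210}{22251} \approx -3.0655$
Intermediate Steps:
$I = 188$
$l{\left(b \right)} = 2 b \left(-129 + b\right)$ ($l{\left(b \right)} = \left(-129 + b\right) 2 b = 2 b \left(-129 + b\right)$)
$\frac{46026 + l{\left(I \right)}}{10302 - 32553} = \frac{46026 + 2 \cdot 188 \left(-129 + 188\right)}{10302 - 32553} = \frac{46026 + 2 \cdot 188 \cdot 59}{-22251} = \left(46026 + 22184\right) \left(- \frac{1}{22251}\right) = 68210 \left(- \frac{1}{22251}\right) = - \frac{68210}{22251}$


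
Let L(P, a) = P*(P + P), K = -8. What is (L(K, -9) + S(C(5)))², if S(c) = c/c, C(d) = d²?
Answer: 16641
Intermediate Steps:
L(P, a) = 2*P² (L(P, a) = P*(2*P) = 2*P²)
S(c) = 1
(L(K, -9) + S(C(5)))² = (2*(-8)² + 1)² = (2*64 + 1)² = (128 + 1)² = 129² = 16641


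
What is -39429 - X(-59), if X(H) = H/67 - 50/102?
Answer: -134724209/3417 ≈ -39428.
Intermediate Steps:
X(H) = -25/51 + H/67 (X(H) = H*(1/67) - 50*1/102 = H/67 - 25/51 = -25/51 + H/67)
-39429 - X(-59) = -39429 - (-25/51 + (1/67)*(-59)) = -39429 - (-25/51 - 59/67) = -39429 - 1*(-4684/3417) = -39429 + 4684/3417 = -134724209/3417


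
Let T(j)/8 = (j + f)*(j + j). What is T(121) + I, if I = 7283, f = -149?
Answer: -46925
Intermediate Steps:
T(j) = 16*j*(-149 + j) (T(j) = 8*((j - 149)*(j + j)) = 8*((-149 + j)*(2*j)) = 8*(2*j*(-149 + j)) = 16*j*(-149 + j))
T(121) + I = 16*121*(-149 + 121) + 7283 = 16*121*(-28) + 7283 = -54208 + 7283 = -46925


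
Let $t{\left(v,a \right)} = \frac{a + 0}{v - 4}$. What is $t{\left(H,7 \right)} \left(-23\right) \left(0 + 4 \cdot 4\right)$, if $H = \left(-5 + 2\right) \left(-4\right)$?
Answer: $-322$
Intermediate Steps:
$H = 12$ ($H = \left(-3\right) \left(-4\right) = 12$)
$t{\left(v,a \right)} = \frac{a}{-4 + v}$
$t{\left(H,7 \right)} \left(-23\right) \left(0 + 4 \cdot 4\right) = \frac{7}{-4 + 12} \left(-23\right) \left(0 + 4 \cdot 4\right) = \frac{7}{8} \left(-23\right) \left(0 + 16\right) = 7 \cdot \frac{1}{8} \left(-23\right) 16 = \frac{7}{8} \left(-23\right) 16 = \left(- \frac{161}{8}\right) 16 = -322$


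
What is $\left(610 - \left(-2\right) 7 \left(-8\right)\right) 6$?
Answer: $2988$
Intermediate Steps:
$\left(610 - \left(-2\right) 7 \left(-8\right)\right) 6 = \left(610 - \left(-14\right) \left(-8\right)\right) 6 = \left(610 - 112\right) 6 = 498 \cdot 6 = 2988$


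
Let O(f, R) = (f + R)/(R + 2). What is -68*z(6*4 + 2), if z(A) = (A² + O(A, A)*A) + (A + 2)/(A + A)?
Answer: -4485212/91 ≈ -49288.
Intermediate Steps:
O(f, R) = (R + f)/(2 + R)
z(A) = A² + (2 + A)/(2*A) + 2*A²/(2 + A) (z(A) = (A² + ((A + A)/(2 + A))*A) + (A + 2)/(A + A) = (A² + ((2*A)/(2 + A))*A) + (2 + A)/((2*A)) = (A² + (2*A/(2 + A))*A) + (2 + A)*(1/(2*A)) = (A² + 2*A²/(2 + A)) + (2 + A)/(2*A) = A² + (2 + A)/(2*A) + 2*A²/(2 + A))
-68*z(6*4 + 2) = -68*(2 + (6*4 + 2)⁴ + (6*4 + 2)²/2 + 2*(6*4 + 2) + 4*(6*4 + 2)³)/((6*4 + 2)*(2 + (6*4 + 2))) = -68*(2 + (24 + 2)⁴ + (24 + 2)²/2 + 2*(24 + 2) + 4*(24 + 2)³)/((24 + 2)*(2 + (24 + 2))) = -68*(2 + 26⁴ + (½)*26² + 2*26 + 4*26³)/(26*(2 + 26)) = -34*(2 + 456976 + (½)*676 + 52 + 4*17576)/(13*28) = -34*(2 + 456976 + 338 + 52 + 70304)/(13*28) = -34*527672/(13*28) = -68*65959/91 = -4485212/91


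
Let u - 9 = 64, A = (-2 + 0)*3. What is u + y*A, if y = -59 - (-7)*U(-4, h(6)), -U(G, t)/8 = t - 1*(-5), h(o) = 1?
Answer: 2443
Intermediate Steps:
U(G, t) = -40 - 8*t (U(G, t) = -8*(t - 1*(-5)) = -8*(t + 5) = -8*(5 + t) = -40 - 8*t)
A = -6 (A = -2*3 = -6)
u = 73 (u = 9 + 64 = 73)
y = -395 (y = -59 - (-7)*(-40 - 8*1) = -59 - (-7)*(-40 - 8) = -59 - (-7)*(-48) = -59 - 1*336 = -59 - 336 = -395)
u + y*A = 73 - 395*(-6) = 73 + 2370 = 2443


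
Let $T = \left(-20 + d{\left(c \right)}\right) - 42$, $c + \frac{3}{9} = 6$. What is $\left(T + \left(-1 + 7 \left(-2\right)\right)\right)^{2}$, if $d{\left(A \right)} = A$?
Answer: $\frac{45796}{9} \approx 5088.4$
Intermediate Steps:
$c = \frac{17}{3}$ ($c = - \frac{1}{3} + 6 = \frac{17}{3} \approx 5.6667$)
$T = - \frac{169}{3}$ ($T = \left(-20 + \frac{17}{3}\right) - 42 = - \frac{43}{3} - 42 = - \frac{169}{3} \approx -56.333$)
$\left(T + \left(-1 + 7 \left(-2\right)\right)\right)^{2} = \left(- \frac{169}{3} + \left(-1 + 7 \left(-2\right)\right)\right)^{2} = \left(- \frac{169}{3} - 15\right)^{2} = \left(- \frac{214}{3}\right)^{2} = \frac{45796}{9}$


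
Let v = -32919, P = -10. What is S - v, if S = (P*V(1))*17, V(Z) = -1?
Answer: 33089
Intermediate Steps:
S = 170 (S = -10*(-1)*17 = 10*17 = 170)
S - v = 170 - 1*(-32919) = 170 + 32919 = 33089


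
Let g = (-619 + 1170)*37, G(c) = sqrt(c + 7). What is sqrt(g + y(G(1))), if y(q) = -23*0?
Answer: sqrt(20387) ≈ 142.78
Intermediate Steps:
G(c) = sqrt(7 + c)
y(q) = 0
g = 20387 (g = 551*37 = 20387)
sqrt(g + y(G(1))) = sqrt(20387 + 0) = sqrt(20387)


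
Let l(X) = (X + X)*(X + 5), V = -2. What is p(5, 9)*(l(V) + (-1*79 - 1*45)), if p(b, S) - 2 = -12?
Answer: 1360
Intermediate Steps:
p(b, S) = -10 (p(b, S) = 2 - 12 = -10)
l(X) = 2*X*(5 + X) (l(X) = (2*X)*(5 + X) = 2*X*(5 + X))
p(5, 9)*(l(V) + (-1*79 - 1*45)) = -10*(2*(-2)*(5 - 2) + (-1*79 - 1*45)) = -10*(2*(-2)*3 + (-79 - 45)) = -10*(-12 - 124) = -10*(-136) = 1360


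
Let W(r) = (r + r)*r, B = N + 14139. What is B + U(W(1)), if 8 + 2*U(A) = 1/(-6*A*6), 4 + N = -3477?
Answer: 1534175/144 ≈ 10654.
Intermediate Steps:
N = -3481 (N = -4 - 3477 = -3481)
B = 10658 (B = -3481 + 14139 = 10658)
W(r) = 2*r² (W(r) = (2*r)*r = 2*r²)
U(A) = -4 - 1/(72*A) (U(A) = -4 + 1/(2*((-6*A*6))) = -4 + 1/(2*((-36*A))) = -4 + (-1/(36*A))/2 = -4 - 1/(72*A))
B + U(W(1)) = 10658 + (-4 - 1/(72*(2*1²))) = 10658 + (-4 - 1/(72*(2*1))) = 10658 + (-4 - 1/72/2) = 10658 + (-4 - 1/72*½) = 10658 + (-4 - 1/144) = 10658 - 577/144 = 1534175/144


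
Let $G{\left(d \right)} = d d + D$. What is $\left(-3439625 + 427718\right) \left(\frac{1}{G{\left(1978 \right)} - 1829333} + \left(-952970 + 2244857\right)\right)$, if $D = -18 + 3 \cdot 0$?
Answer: $- \frac{8105561116182560604}{2083133} \approx -3.891 \cdot 10^{12}$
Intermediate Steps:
$D = -18$ ($D = -18 + 0 = -18$)
$G{\left(d \right)} = -18 + d^{2}$ ($G{\left(d \right)} = d d - 18 = d^{2} - 18 = -18 + d^{2}$)
$\left(-3439625 + 427718\right) \left(\frac{1}{G{\left(1978 \right)} - 1829333} + \left(-952970 + 2244857\right)\right) = \left(-3439625 + 427718\right) \left(\frac{1}{\left(-18 + 1978^{2}\right) - 1829333} + \left(-952970 + 2244857\right)\right) = - 3011907 \left(\frac{1}{\left(-18 + 3912484\right) - 1829333} + 1291887\right) = - 3011907 \left(\frac{1}{3912466 - 1829333} + 1291887\right) = - 3011907 \left(\frac{1}{2083133} + 1291887\right) = \left(-3011907\right) \frac{2691172441972}{2083133} = - \frac{8105561116182560604}{2083133}$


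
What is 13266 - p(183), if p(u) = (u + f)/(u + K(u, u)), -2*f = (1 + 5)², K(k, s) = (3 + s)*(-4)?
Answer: 225527/17 ≈ 13266.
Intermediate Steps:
K(k, s) = -12 - 4*s
f = -18 (f = -(1 + 5)²/2 = -½*6² = -½*36 = -18)
p(u) = (-18 + u)/(-12 - 3*u) (p(u) = (u - 18)/(u + (-12 - 4*u)) = (-18 + u)/(-12 - 3*u))
13266 - p(183) = 13266 - (18 - 1*183)/(3*(4 + 183)) = 13266 - (18 - 183)/(3*187) = 13266 - (-165)/(3*187) = 13266 - 1*(-5/17) = 13266 + 5/17 = 225527/17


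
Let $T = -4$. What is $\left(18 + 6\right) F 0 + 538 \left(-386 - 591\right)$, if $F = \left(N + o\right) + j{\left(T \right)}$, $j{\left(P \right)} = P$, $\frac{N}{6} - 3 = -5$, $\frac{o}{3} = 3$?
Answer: $-525626$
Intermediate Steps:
$o = 9$ ($o = 3 \cdot 3 = 9$)
$N = -12$ ($N = 18 + 6 \left(-5\right) = 18 - 30 = -12$)
$F = -7$ ($F = \left(-12 + 9\right) - 4 = -3 - 4 = -7$)
$\left(18 + 6\right) F 0 + 538 \left(-386 - 591\right) = \left(18 + 6\right) \left(\left(-7\right) 0\right) + 538 \left(-386 - 591\right) = 24 \cdot 0 + 538 \left(-386 - 591\right) = 0 + 538 \left(-977\right) = 0 - 525626 = -525626$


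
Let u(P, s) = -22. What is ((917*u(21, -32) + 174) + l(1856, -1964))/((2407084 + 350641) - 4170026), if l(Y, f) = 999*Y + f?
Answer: -1832180/1412301 ≈ -1.2973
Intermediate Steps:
l(Y, f) = f + 999*Y
((917*u(21, -32) + 174) + l(1856, -1964))/((2407084 + 350641) - 4170026) = ((917*(-22) + 174) + (-1964 + 999*1856))/((2407084 + 350641) - 4170026) = ((-20174 + 174) + (-1964 + 1854144))/(2757725 - 4170026) = (-20000 + 1852180)/(-1412301) = 1832180*(-1/1412301) = -1832180/1412301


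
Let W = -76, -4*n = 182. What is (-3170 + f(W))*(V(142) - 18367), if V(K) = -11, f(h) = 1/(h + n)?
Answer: 1572977104/27 ≈ 5.8258e+7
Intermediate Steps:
n = -91/2 (n = -¼*182 = -91/2 ≈ -45.500)
f(h) = 1/(-91/2 + h) (f(h) = 1/(h - 91/2) = 1/(-91/2 + h))
(-3170 + f(W))*(V(142) - 18367) = (-3170 + 2/(-91 + 2*(-76)))*(-11 - 18367) = (-3170 + 2/(-91 - 152))*(-18378) = (-3170 + 2/(-243))*(-18378) = (-3170 + 2*(-1/243))*(-18378) = (-3170 - 2/243)*(-18378) = -770312/243*(-18378) = 1572977104/27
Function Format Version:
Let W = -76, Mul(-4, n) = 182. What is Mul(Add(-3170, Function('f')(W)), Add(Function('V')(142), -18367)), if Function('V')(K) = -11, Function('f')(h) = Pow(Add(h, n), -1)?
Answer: Rational(1572977104, 27) ≈ 5.8258e+7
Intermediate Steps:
n = Rational(-91, 2) (n = Mul(Rational(-1, 4), 182) = Rational(-91, 2) ≈ -45.500)
Function('f')(h) = Pow(Add(Rational(-91, 2), h), -1) (Function('f')(h) = Pow(Add(h, Rational(-91, 2)), -1) = Pow(Add(Rational(-91, 2), h), -1))
Mul(Add(-3170, Function('f')(W)), Add(Function('V')(142), -18367)) = Mul(Add(-3170, Mul(2, Pow(Add(-91, Mul(2, -76)), -1))), Add(-11, -18367)) = Mul(Add(-3170, Mul(2, Pow(Add(-91, -152), -1))), -18378) = Mul(Add(-3170, Mul(2, Pow(-243, -1))), -18378) = Mul(Add(-3170, Mul(2, Rational(-1, 243))), -18378) = Mul(Add(-3170, Rational(-2, 243)), -18378) = Mul(Rational(-770312, 243), -18378) = Rational(1572977104, 27)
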